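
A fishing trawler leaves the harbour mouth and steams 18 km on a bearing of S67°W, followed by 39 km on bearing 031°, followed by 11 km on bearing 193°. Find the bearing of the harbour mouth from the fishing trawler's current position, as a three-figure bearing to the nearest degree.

184°

Leg 1 (S67°W, 18 km): east 18 sin 247° = -16.57, north 18 cos 247° = -7.03
Leg 2 (031°, 39 km): east 39 sin 31° = 20.09, north 39 cos 31° = 33.43
Leg 3 (193°, 11 km): east 11 sin 193° = -2.47, north 11 cos 193° = -10.72
Net displacement: 1.04 east, 15.68 north. Direction back to start is (-1.04, -15.68): bearing = atan2(-1.04, -15.68) mod 360° = 183.81° ≈ 184°.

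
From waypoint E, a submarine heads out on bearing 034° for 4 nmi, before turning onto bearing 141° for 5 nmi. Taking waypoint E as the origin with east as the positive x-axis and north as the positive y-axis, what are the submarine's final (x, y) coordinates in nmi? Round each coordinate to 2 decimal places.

(5.38, -0.57)

Leg 1 (034°, 4 nmi): east 4 sin 34° = 2.24, north 4 cos 34° = 3.32
Leg 2 (141°, 5 nmi): east 5 sin 141° = 3.15, north 5 cos 141° = -3.89
Summing: 5.38 nmi east, -0.57 nmi north → (5.38, -0.57).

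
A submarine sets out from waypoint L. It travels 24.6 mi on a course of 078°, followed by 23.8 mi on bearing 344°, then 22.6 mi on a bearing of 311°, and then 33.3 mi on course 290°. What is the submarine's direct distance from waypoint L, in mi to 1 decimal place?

Leg 1 (078°, 24.6 mi): east 24.6 sin 78° = 24.06, north 24.6 cos 78° = 5.11
Leg 2 (344°, 23.8 mi): east 23.8 sin 344° = -6.56, north 23.8 cos 344° = 22.88
Leg 3 (311°, 22.6 mi): east 22.6 sin 311° = -17.06, north 22.6 cos 311° = 14.83
Leg 4 (290°, 33.3 mi): east 33.3 sin 290° = -31.29, north 33.3 cos 290° = 11.39
Net: -30.85 east, 54.21 north. Distance = √((-30.85)² + (54.21)²) = 62.370 mi.

62.4 mi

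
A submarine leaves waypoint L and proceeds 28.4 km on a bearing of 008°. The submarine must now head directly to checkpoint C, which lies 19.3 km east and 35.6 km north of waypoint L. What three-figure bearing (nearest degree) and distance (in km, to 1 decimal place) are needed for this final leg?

Leg 1 (008°, 28.4 km): east 28.4 sin 8° = 3.95, north 28.4 cos 8° = 28.12
Current position: (3.95, 28.12). Target: (19.3, 35.6). Remaining: Δeast = 15.35, Δnorth = 7.48.
Bearing = atan2(15.35, 7.48) mod 360° = 64.03°; distance = √((15.35)² + (7.48)²) = 17.072 km.

064°, 17.1 km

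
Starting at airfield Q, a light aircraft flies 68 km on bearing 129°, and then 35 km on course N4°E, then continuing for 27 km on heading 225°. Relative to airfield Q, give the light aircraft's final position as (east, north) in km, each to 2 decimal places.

Leg 1 (129°, 68 km): east 68 sin 129° = 52.85, north 68 cos 129° = -42.79
Leg 2 (N4°E, 35 km): east 35 sin 4° = 2.44, north 35 cos 4° = 34.91
Leg 3 (225°, 27 km): east 27 sin 225° = -19.09, north 27 cos 225° = -19.09
Summing: 36.20 km east, -26.97 km north → (36.20, -26.97).

(36.20, -26.97)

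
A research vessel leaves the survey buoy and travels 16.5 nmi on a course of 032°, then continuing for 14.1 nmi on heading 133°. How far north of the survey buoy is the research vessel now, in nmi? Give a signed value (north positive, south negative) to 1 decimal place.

4.4 nmi

Leg 1 (032°, 16.5 nmi): east 16.5 sin 32° = 8.74, north 16.5 cos 32° = 13.99
Leg 2 (133°, 14.1 nmi): east 14.1 sin 133° = 10.31, north 14.1 cos 133° = -9.62
Net north component: 4.38 nmi.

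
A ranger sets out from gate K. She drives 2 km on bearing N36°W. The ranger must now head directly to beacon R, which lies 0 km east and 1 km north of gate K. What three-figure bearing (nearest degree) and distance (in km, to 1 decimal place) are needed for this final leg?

Leg 1 (N36°W, 2 km): east 2 sin 324° = -1.18, north 2 cos 324° = 1.62
Current position: (-1.18, 1.62). Target: (0, 1). Remaining: Δeast = 1.18, Δnorth = -0.62.
Bearing = atan2(1.18, -0.62) mod 360° = 117.73°; distance = √((1.18)² + (-0.62)²) = 1.328 km.

118°, 1.3 km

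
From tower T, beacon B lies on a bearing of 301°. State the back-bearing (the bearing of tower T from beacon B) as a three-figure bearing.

121°

Back-bearing = 301° − 180° = 121°.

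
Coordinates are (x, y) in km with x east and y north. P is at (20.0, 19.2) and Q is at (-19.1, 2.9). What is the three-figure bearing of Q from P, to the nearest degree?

247°

Δeast = -19.1 − 20.0 = -39.10; Δnorth = 2.9 − 19.2 = -16.30.
Bearing = atan2(Δeast, Δnorth) mod 360° = 247.37° ≈ 247°.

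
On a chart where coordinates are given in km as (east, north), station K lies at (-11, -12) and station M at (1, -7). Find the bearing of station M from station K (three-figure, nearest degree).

Δeast = 1 − -11 = 12.00; Δnorth = -7 − -12 = 5.00.
Bearing = atan2(Δeast, Δnorth) mod 360° = 67.38° ≈ 067°.

067°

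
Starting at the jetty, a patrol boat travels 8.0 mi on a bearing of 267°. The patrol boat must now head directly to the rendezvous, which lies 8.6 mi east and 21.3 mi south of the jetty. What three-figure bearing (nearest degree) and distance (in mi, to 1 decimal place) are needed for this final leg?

142°, 26.7 mi

Leg 1 (267°, 8.0 mi): east 8.0 sin 267° = -7.99, north 8.0 cos 267° = -0.42
Current position: (-7.99, -0.42). Target: (8.6, -21.3). Remaining: Δeast = 16.59, Δnorth = -20.88.
Bearing = atan2(16.59, -20.88) mod 360° = 141.53°; distance = √((16.59)² + (-20.88)²) = 26.669 mi.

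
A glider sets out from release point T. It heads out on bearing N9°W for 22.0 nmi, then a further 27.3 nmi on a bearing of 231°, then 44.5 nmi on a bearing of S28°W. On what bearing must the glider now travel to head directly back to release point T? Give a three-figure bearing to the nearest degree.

053°

Leg 1 (N9°W, 22.0 nmi): east 22.0 sin 351° = -3.44, north 22.0 cos 351° = 21.73
Leg 2 (231°, 27.3 nmi): east 27.3 sin 231° = -21.22, north 27.3 cos 231° = -17.18
Leg 3 (S28°W, 44.5 nmi): east 44.5 sin 208° = -20.89, north 44.5 cos 208° = -39.29
Net displacement: -45.55 east, -34.74 north. Direction back to start is (45.55, 34.74): bearing = atan2(45.55, 34.74) mod 360° = 52.67° ≈ 053°.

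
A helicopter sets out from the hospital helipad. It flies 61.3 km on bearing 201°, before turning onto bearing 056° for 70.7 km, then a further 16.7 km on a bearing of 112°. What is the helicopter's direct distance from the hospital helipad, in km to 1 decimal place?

57.4 km

Leg 1 (201°, 61.3 km): east 61.3 sin 201° = -21.97, north 61.3 cos 201° = -57.23
Leg 2 (056°, 70.7 km): east 70.7 sin 56° = 58.61, north 70.7 cos 56° = 39.53
Leg 3 (112°, 16.7 km): east 16.7 sin 112° = 15.48, north 16.7 cos 112° = -6.26
Net: 52.13 east, -23.95 north. Distance = √((52.13)² + (-23.95)²) = 57.367 km.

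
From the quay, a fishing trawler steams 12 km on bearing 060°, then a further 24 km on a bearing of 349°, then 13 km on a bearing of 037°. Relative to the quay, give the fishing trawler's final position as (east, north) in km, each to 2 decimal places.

(13.64, 39.94)

Leg 1 (060°, 12 km): east 12 sin 60° = 10.39, north 12 cos 60° = 6.00
Leg 2 (349°, 24 km): east 24 sin 349° = -4.58, north 24 cos 349° = 23.56
Leg 3 (037°, 13 km): east 13 sin 37° = 7.82, north 13 cos 37° = 10.38
Summing: 13.64 km east, 39.94 km north → (13.64, 39.94).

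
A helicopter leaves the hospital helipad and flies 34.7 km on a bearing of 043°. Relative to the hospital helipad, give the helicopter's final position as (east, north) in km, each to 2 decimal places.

Leg 1 (043°, 34.7 km): east 34.7 sin 43° = 23.67, north 34.7 cos 43° = 25.38
Summing: 23.67 km east, 25.38 km north → (23.67, 25.38).

(23.67, 25.38)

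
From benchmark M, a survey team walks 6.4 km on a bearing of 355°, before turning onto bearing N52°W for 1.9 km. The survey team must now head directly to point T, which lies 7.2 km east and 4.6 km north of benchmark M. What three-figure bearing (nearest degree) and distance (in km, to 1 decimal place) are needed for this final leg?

108°, 9.7 km

Leg 1 (355°, 6.4 km): east 6.4 sin 355° = -0.56, north 6.4 cos 355° = 6.38
Leg 2 (N52°W, 1.9 km): east 1.9 sin 308° = -1.50, north 1.9 cos 308° = 1.17
Current position: (-2.06, 7.55). Target: (7.2, 4.6). Remaining: Δeast = 9.26, Δnorth = -2.95.
Bearing = atan2(9.26, -2.95) mod 360° = 107.65°; distance = √((9.26)² + (-2.95)²) = 9.712 km.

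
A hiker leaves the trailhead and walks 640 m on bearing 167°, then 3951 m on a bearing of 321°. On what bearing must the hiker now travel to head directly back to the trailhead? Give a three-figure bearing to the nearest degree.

136°

Leg 1 (167°, 640 m): east 640 sin 167° = 143.97, north 640 cos 167° = -623.60
Leg 2 (321°, 3951 m): east 3951 sin 321° = -2486.44, north 3951 cos 321° = 3070.50
Net displacement: -2342.48 east, 2446.91 north. Direction back to start is (2342.48, -2446.91): bearing = atan2(2342.48, -2446.91) mod 360° = 136.25° ≈ 136°.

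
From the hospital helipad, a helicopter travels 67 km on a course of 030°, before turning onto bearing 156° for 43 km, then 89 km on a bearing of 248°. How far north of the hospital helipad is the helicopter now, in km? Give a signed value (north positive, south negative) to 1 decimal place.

Leg 1 (030°, 67 km): east 67 sin 30° = 33.50, north 67 cos 30° = 58.02
Leg 2 (156°, 43 km): east 43 sin 156° = 17.49, north 43 cos 156° = -39.28
Leg 3 (248°, 89 km): east 89 sin 248° = -82.52, north 89 cos 248° = -33.34
Net north component: -14.60 km.

-14.6 km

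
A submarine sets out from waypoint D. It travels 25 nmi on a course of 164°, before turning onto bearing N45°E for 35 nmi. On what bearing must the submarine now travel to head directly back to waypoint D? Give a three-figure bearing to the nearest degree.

269°

Leg 1 (164°, 25 nmi): east 25 sin 164° = 6.89, north 25 cos 164° = -24.03
Leg 2 (N45°E, 35 nmi): east 35 sin 45° = 24.75, north 35 cos 45° = 24.75
Net displacement: 31.64 east, 0.72 north. Direction back to start is (-31.64, -0.72): bearing = atan2(-31.64, -0.72) mod 360° = 268.70° ≈ 269°.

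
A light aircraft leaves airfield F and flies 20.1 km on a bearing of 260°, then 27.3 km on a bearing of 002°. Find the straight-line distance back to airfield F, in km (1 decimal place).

30.4 km

Leg 1 (260°, 20.1 km): east 20.1 sin 260° = -19.79, north 20.1 cos 260° = -3.49
Leg 2 (002°, 27.3 km): east 27.3 sin 2° = 0.95, north 27.3 cos 2° = 27.28
Net: -18.84 east, 23.79 north. Distance = √((-18.84)² + (23.79)²) = 30.350 km.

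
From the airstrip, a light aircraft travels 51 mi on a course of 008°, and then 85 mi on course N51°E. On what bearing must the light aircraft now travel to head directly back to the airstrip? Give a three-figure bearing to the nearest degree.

Leg 1 (008°, 51 mi): east 51 sin 8° = 7.10, north 51 cos 8° = 50.50
Leg 2 (N51°E, 85 mi): east 85 sin 51° = 66.06, north 85 cos 51° = 53.49
Net displacement: 73.16 east, 104.00 north. Direction back to start is (-73.16, -104.00): bearing = atan2(-73.16, -104.00) mod 360° = 215.12° ≈ 215°.

215°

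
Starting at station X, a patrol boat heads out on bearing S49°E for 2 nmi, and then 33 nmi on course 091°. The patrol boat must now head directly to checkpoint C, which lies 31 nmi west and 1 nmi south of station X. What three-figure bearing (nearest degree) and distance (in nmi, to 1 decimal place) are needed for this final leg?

271°, 65.5 nmi

Leg 1 (S49°E, 2 nmi): east 2 sin 131° = 1.51, north 2 cos 131° = -1.31
Leg 2 (091°, 33 nmi): east 33 sin 91° = 32.99, north 33 cos 91° = -0.58
Current position: (34.50, -1.89). Target: (-31, -1). Remaining: Δeast = -65.50, Δnorth = 0.89.
Bearing = atan2(-65.50, 0.89) mod 360° = 270.78°; distance = √((-65.50)² + (0.89)²) = 65.510 nmi.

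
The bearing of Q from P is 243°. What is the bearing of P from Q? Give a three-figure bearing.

Back-bearing = 243° − 180° = 063°.

063°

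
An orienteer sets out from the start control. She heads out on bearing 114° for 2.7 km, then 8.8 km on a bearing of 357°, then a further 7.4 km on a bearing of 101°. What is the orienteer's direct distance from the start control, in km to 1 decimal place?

Leg 1 (114°, 2.7 km): east 2.7 sin 114° = 2.47, north 2.7 cos 114° = -1.10
Leg 2 (357°, 8.8 km): east 8.8 sin 357° = -0.46, north 8.8 cos 357° = 8.79
Leg 3 (101°, 7.4 km): east 7.4 sin 101° = 7.26, north 7.4 cos 101° = -1.41
Net: 9.27 east, 6.28 north. Distance = √((9.27)² + (6.28)²) = 11.196 km.

11.2 km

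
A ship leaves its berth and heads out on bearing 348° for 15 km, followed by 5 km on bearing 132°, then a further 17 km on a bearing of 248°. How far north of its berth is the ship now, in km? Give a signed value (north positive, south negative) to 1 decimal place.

5.0 km

Leg 1 (348°, 15 km): east 15 sin 348° = -3.12, north 15 cos 348° = 14.67
Leg 2 (132°, 5 km): east 5 sin 132° = 3.72, north 5 cos 132° = -3.35
Leg 3 (248°, 17 km): east 17 sin 248° = -15.76, north 17 cos 248° = -6.37
Net north component: 4.96 km.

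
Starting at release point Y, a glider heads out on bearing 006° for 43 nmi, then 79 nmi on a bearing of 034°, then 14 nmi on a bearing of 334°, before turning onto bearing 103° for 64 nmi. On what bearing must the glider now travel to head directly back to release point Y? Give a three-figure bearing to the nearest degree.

225°

Leg 1 (006°, 43 nmi): east 43 sin 6° = 4.49, north 43 cos 6° = 42.76
Leg 2 (034°, 79 nmi): east 79 sin 34° = 44.18, north 79 cos 34° = 65.49
Leg 3 (334°, 14 nmi): east 14 sin 334° = -6.14, north 14 cos 334° = 12.58
Leg 4 (103°, 64 nmi): east 64 sin 103° = 62.36, north 64 cos 103° = -14.40
Net displacement: 104.89 east, 106.44 north. Direction back to start is (-104.89, -106.44): bearing = atan2(-104.89, -106.44) mod 360° = 224.58° ≈ 225°.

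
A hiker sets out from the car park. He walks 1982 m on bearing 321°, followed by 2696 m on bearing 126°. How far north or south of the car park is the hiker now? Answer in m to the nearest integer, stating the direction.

44 m south

Leg 1 (321°, 1982 m): east 1982 sin 321° = -1247.31, north 1982 cos 321° = 1540.30
Leg 2 (126°, 2696 m): east 2696 sin 126° = 2181.11, north 2696 cos 126° = -1584.67
Net north component: -44.37 m.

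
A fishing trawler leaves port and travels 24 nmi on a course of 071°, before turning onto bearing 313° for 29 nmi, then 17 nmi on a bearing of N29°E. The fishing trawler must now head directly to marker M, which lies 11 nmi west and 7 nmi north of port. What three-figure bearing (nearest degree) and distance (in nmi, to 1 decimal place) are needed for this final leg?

210°, 41.1 nmi

Leg 1 (071°, 24 nmi): east 24 sin 71° = 22.69, north 24 cos 71° = 7.81
Leg 2 (313°, 29 nmi): east 29 sin 313° = -21.21, north 29 cos 313° = 19.78
Leg 3 (N29°E, 17 nmi): east 17 sin 29° = 8.24, north 17 cos 29° = 14.87
Current position: (9.72, 42.46). Target: (-11, 7). Remaining: Δeast = -20.72, Δnorth = -35.46.
Bearing = atan2(-20.72, -35.46) mod 360° = 210.30°; distance = √((-20.72)² + (-35.46)²) = 41.072 nmi.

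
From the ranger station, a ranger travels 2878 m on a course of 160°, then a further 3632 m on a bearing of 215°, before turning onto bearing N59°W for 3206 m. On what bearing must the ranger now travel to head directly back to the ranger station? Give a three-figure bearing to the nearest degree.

044°

Leg 1 (160°, 2878 m): east 2878 sin 160° = 984.33, north 2878 cos 160° = -2704.44
Leg 2 (215°, 3632 m): east 3632 sin 215° = -2083.23, north 3632 cos 215° = -2975.16
Leg 3 (N59°W, 3206 m): east 3206 sin 301° = -2748.08, north 3206 cos 301° = 1651.21
Net displacement: -3846.97 east, -4028.38 north. Direction back to start is (3846.97, 4028.38): bearing = atan2(3846.97, 4028.38) mod 360° = 43.68° ≈ 044°.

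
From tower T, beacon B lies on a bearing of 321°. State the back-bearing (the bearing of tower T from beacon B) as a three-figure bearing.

Back-bearing = 321° − 180° = 141°.

141°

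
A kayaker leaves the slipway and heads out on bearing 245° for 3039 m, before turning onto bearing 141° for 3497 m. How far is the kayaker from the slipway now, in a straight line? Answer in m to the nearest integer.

4040 m

Leg 1 (245°, 3039 m): east 3039 sin 245° = -2754.27, north 3039 cos 245° = -1284.34
Leg 2 (141°, 3497 m): east 3497 sin 141° = 2200.73, north 3497 cos 141° = -2717.68
Net: -553.54 east, -4002.02 north. Distance = √((-553.54)² + (-4002.02)²) = 4040.116 m.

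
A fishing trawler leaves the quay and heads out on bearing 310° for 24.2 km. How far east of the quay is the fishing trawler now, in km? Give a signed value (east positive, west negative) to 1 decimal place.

Leg 1 (310°, 24.2 km): east 24.2 sin 310° = -18.54, north 24.2 cos 310° = 15.56
Net east component: -18.54 km.

-18.5 km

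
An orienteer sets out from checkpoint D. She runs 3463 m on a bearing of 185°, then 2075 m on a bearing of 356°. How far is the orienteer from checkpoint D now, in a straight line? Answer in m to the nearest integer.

1450 m

Leg 1 (185°, 3463 m): east 3463 sin 185° = -301.82, north 3463 cos 185° = -3449.82
Leg 2 (356°, 2075 m): east 2075 sin 356° = -144.74, north 2075 cos 356° = 2069.95
Net: -446.57 east, -1379.88 north. Distance = √((-446.57)² + (-1379.88)²) = 1450.338 m.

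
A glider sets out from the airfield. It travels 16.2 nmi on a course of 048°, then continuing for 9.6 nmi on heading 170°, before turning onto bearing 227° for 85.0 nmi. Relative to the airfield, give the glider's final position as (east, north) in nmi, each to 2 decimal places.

Leg 1 (048°, 16.2 nmi): east 16.2 sin 48° = 12.04, north 16.2 cos 48° = 10.84
Leg 2 (170°, 9.6 nmi): east 9.6 sin 170° = 1.67, north 9.6 cos 170° = -9.45
Leg 3 (227°, 85.0 nmi): east 85.0 sin 227° = -62.17, north 85.0 cos 227° = -57.97
Summing: -48.46 nmi east, -56.58 nmi north → (-48.46, -56.58).

(-48.46, -56.58)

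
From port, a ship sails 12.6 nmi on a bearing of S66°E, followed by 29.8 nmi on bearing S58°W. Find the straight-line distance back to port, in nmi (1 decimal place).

25.0 nmi

Leg 1 (S66°E, 12.6 nmi): east 12.6 sin 114° = 11.51, north 12.6 cos 114° = -5.12
Leg 2 (S58°W, 29.8 nmi): east 29.8 sin 238° = -25.27, north 29.8 cos 238° = -15.79
Net: -13.76 east, -20.92 north. Distance = √((-13.76)² + (-20.92)²) = 25.037 nmi.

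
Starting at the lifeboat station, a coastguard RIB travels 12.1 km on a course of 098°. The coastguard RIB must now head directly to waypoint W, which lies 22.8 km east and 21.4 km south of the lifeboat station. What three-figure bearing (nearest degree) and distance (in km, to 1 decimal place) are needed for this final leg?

151°, 22.5 km

Leg 1 (098°, 12.1 km): east 12.1 sin 98° = 11.98, north 12.1 cos 98° = -1.68
Current position: (11.98, -1.68). Target: (22.8, -21.4). Remaining: Δeast = 10.82, Δnorth = -19.72.
Bearing = atan2(10.82, -19.72) mod 360° = 151.25°; distance = √((10.82)² + (-19.72)²) = 22.489 km.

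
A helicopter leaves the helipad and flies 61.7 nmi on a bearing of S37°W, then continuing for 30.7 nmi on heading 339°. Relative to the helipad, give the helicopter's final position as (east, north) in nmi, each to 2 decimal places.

Leg 1 (S37°W, 61.7 nmi): east 61.7 sin 217° = -37.13, north 61.7 cos 217° = -49.28
Leg 2 (339°, 30.7 nmi): east 30.7 sin 339° = -11.00, north 30.7 cos 339° = 28.66
Summing: -48.13 nmi east, -20.61 nmi north → (-48.13, -20.61).

(-48.13, -20.61)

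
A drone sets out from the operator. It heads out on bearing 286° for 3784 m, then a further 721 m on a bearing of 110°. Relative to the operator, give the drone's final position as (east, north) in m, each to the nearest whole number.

Leg 1 (286°, 3784 m): east 3784 sin 286° = -3637.41, north 3784 cos 286° = 1043.01
Leg 2 (110°, 721 m): east 721 sin 110° = 677.52, north 721 cos 110° = -246.60
Summing: -2959.90 m east, 796.42 m north → (-2960, 796).

(-2960, 796)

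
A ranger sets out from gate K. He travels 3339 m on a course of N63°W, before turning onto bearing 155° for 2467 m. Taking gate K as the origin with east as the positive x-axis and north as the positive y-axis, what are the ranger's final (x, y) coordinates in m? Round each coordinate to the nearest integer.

Leg 1 (N63°W, 3339 m): east 3339 sin 297° = -2975.07, north 3339 cos 297° = 1515.87
Leg 2 (155°, 2467 m): east 2467 sin 155° = 1042.60, north 2467 cos 155° = -2235.86
Summing: -1932.47 m east, -719.99 m north → (-1932, -720).

(-1932, -720)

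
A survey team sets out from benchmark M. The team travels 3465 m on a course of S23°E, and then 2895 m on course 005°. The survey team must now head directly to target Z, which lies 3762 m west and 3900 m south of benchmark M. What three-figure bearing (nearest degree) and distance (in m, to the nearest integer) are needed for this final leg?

236°, 6460 m

Leg 1 (S23°E, 3465 m): east 3465 sin 157° = 1353.88, north 3465 cos 157° = -3189.55
Leg 2 (005°, 2895 m): east 2895 sin 5° = 252.32, north 2895 cos 5° = 2883.98
Current position: (1606.20, -305.57). Target: (-3762, -3900). Remaining: Δeast = -5368.20, Δnorth = -3594.43.
Bearing = atan2(-5368.20, -3594.43) mod 360° = 236.19°; distance = √((-5368.20)² + (-3594.43)²) = 6460.458 m.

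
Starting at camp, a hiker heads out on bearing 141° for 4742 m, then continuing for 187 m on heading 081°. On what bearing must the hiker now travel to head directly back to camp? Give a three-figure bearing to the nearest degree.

319°

Leg 1 (141°, 4742 m): east 4742 sin 141° = 2984.24, north 4742 cos 141° = -3685.23
Leg 2 (081°, 187 m): east 187 sin 81° = 184.70, north 187 cos 81° = 29.25
Net displacement: 3168.94 east, -3655.97 north. Direction back to start is (-3168.94, 3655.97): bearing = atan2(-3168.94, 3655.97) mod 360° = 319.08° ≈ 319°.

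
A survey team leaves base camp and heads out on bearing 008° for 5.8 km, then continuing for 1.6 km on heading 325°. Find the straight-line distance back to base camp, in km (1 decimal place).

Leg 1 (008°, 5.8 km): east 5.8 sin 8° = 0.81, north 5.8 cos 8° = 5.74
Leg 2 (325°, 1.6 km): east 1.6 sin 325° = -0.92, north 1.6 cos 325° = 1.31
Net: -0.11 east, 7.05 north. Distance = √((-0.11)² + (7.05)²) = 7.055 km.

7.1 km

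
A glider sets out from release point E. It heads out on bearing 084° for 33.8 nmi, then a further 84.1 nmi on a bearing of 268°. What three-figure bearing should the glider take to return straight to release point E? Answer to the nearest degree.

Leg 1 (084°, 33.8 nmi): east 33.8 sin 84° = 33.61, north 33.8 cos 84° = 3.53
Leg 2 (268°, 84.1 nmi): east 84.1 sin 268° = -84.05, north 84.1 cos 268° = -2.94
Net displacement: -50.43 east, 0.60 north. Direction back to start is (50.43, -0.60): bearing = atan2(50.43, -0.60) mod 360° = 90.68° ≈ 091°.

091°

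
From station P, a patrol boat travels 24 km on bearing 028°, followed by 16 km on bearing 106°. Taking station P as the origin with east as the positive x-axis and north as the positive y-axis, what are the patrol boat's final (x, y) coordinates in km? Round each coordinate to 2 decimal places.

(26.65, 16.78)

Leg 1 (028°, 24 km): east 24 sin 28° = 11.27, north 24 cos 28° = 21.19
Leg 2 (106°, 16 km): east 16 sin 106° = 15.38, north 16 cos 106° = -4.41
Summing: 26.65 km east, 16.78 km north → (26.65, 16.78).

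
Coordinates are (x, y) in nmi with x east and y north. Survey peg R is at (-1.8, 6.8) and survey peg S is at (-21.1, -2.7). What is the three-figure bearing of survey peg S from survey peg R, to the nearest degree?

244°

Δeast = -21.1 − -1.8 = -19.30; Δnorth = -2.7 − 6.8 = -9.50.
Bearing = atan2(Δeast, Δnorth) mod 360° = 243.79° ≈ 244°.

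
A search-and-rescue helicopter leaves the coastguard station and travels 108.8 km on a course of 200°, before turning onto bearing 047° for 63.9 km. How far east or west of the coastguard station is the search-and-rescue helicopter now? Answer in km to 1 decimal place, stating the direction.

Leg 1 (200°, 108.8 km): east 108.8 sin 200° = -37.21, north 108.8 cos 200° = -102.24
Leg 2 (047°, 63.9 km): east 63.9 sin 47° = 46.73, north 63.9 cos 47° = 43.58
Net east component: 9.52 km.

9.5 km east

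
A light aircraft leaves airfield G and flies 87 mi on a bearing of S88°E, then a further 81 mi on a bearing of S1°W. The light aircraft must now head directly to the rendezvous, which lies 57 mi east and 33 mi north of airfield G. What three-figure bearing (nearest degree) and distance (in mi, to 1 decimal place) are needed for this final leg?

346°, 120.5 mi

Leg 1 (S88°E, 87 mi): east 87 sin 92° = 86.95, north 87 cos 92° = -3.04
Leg 2 (S1°W, 81 mi): east 81 sin 181° = -1.41, north 81 cos 181° = -80.99
Current position: (85.53, -84.02). Target: (57, 33). Remaining: Δeast = -28.53, Δnorth = 117.02.
Bearing = atan2(-28.53, 117.02) mod 360° = 346.30°; distance = √((-28.53)² + (117.02)²) = 120.452 mi.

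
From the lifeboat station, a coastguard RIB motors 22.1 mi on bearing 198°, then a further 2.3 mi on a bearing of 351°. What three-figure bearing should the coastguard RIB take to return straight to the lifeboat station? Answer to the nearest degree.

Leg 1 (198°, 22.1 mi): east 22.1 sin 198° = -6.83, north 22.1 cos 198° = -21.02
Leg 2 (351°, 2.3 mi): east 2.3 sin 351° = -0.36, north 2.3 cos 351° = 2.27
Net displacement: -7.19 east, -18.75 north. Direction back to start is (7.19, 18.75): bearing = atan2(7.19, 18.75) mod 360° = 20.98° ≈ 021°.

021°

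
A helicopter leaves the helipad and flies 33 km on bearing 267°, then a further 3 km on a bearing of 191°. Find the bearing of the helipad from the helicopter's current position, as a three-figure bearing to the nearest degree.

Leg 1 (267°, 33 km): east 33 sin 267° = -32.95, north 33 cos 267° = -1.73
Leg 2 (191°, 3 km): east 3 sin 191° = -0.57, north 3 cos 191° = -2.94
Net displacement: -33.53 east, -4.67 north. Direction back to start is (33.53, 4.67): bearing = atan2(33.53, 4.67) mod 360° = 82.07° ≈ 082°.

082°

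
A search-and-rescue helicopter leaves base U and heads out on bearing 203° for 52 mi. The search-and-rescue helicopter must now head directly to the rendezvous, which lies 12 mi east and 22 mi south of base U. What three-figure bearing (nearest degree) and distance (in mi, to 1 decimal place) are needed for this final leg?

051°, 41.4 mi

Leg 1 (203°, 52 mi): east 52 sin 203° = -20.32, north 52 cos 203° = -47.87
Current position: (-20.32, -47.87). Target: (12, -22). Remaining: Δeast = 32.32, Δnorth = 25.87.
Bearing = atan2(32.32, 25.87) mod 360° = 51.33°; distance = √((32.32)² + (25.87)²) = 41.395 mi.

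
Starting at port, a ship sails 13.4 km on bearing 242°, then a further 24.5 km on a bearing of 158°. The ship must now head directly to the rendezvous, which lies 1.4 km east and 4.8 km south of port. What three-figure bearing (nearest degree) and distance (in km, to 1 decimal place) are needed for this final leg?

Leg 1 (242°, 13.4 km): east 13.4 sin 242° = -11.83, north 13.4 cos 242° = -6.29
Leg 2 (158°, 24.5 km): east 24.5 sin 158° = 9.18, north 24.5 cos 158° = -22.72
Current position: (-2.65, -29.01). Target: (1.4, -4.8). Remaining: Δeast = 4.05, Δnorth = 24.21.
Bearing = atan2(4.05, 24.21) mod 360° = 9.51°; distance = √((4.05)² + (24.21)²) = 24.544 km.

010°, 24.5 km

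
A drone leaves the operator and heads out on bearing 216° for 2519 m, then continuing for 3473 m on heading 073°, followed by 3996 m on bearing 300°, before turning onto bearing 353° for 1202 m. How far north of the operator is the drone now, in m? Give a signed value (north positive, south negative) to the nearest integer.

Leg 1 (216°, 2519 m): east 2519 sin 216° = -1480.63, north 2519 cos 216° = -2037.91
Leg 2 (073°, 3473 m): east 3473 sin 73° = 3321.25, north 3473 cos 73° = 1015.41
Leg 3 (300°, 3996 m): east 3996 sin 300° = -3460.64, north 3996 cos 300° = 1998.00
Leg 4 (353°, 1202 m): east 1202 sin 353° = -146.49, north 1202 cos 353° = 1193.04
Net north component: 2168.53 m.

2169 m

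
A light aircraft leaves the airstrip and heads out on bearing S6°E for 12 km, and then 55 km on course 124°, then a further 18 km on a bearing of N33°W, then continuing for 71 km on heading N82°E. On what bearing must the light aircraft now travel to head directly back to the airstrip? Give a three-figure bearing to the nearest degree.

Leg 1 (S6°E, 12 km): east 12 sin 174° = 1.25, north 12 cos 174° = -11.93
Leg 2 (124°, 55 km): east 55 sin 124° = 45.60, north 55 cos 124° = -30.76
Leg 3 (N33°W, 18 km): east 18 sin 327° = -9.80, north 18 cos 327° = 15.10
Leg 4 (N82°E, 71 km): east 71 sin 82° = 70.31, north 71 cos 82° = 9.88
Net displacement: 107.36 east, -17.71 north. Direction back to start is (-107.36, 17.71): bearing = atan2(-107.36, 17.71) mod 360° = 279.37° ≈ 279°.

279°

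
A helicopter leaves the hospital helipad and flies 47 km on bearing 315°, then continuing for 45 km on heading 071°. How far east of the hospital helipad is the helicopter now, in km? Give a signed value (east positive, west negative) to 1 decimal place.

Leg 1 (315°, 47 km): east 47 sin 315° = -33.23, north 47 cos 315° = 33.23
Leg 2 (071°, 45 km): east 45 sin 71° = 42.55, north 45 cos 71° = 14.65
Net east component: 9.31 km.

9.3 km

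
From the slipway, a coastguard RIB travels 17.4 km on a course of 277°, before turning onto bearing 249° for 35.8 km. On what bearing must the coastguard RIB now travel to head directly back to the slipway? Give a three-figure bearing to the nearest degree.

078°

Leg 1 (277°, 17.4 km): east 17.4 sin 277° = -17.27, north 17.4 cos 277° = 2.12
Leg 2 (249°, 35.8 km): east 35.8 sin 249° = -33.42, north 35.8 cos 249° = -12.83
Net displacement: -50.69 east, -10.71 north. Direction back to start is (50.69, 10.71): bearing = atan2(50.69, 10.71) mod 360° = 78.07° ≈ 078°.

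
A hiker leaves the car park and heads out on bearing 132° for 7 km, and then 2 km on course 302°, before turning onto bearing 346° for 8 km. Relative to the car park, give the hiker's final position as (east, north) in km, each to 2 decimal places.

(1.57, 4.14)

Leg 1 (132°, 7 km): east 7 sin 132° = 5.20, north 7 cos 132° = -4.68
Leg 2 (302°, 2 km): east 2 sin 302° = -1.70, north 2 cos 302° = 1.06
Leg 3 (346°, 8 km): east 8 sin 346° = -1.94, north 8 cos 346° = 7.76
Summing: 1.57 km east, 4.14 km north → (1.57, 4.14).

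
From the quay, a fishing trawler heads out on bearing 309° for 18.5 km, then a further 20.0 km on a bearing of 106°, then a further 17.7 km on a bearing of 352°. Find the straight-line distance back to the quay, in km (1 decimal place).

23.8 km

Leg 1 (309°, 18.5 km): east 18.5 sin 309° = -14.38, north 18.5 cos 309° = 11.64
Leg 2 (106°, 20.0 km): east 20.0 sin 106° = 19.23, north 20.0 cos 106° = -5.51
Leg 3 (352°, 17.7 km): east 17.7 sin 352° = -2.46, north 17.7 cos 352° = 17.53
Net: 2.38 east, 23.66 north. Distance = √((2.38)² + (23.66)²) = 23.777 km.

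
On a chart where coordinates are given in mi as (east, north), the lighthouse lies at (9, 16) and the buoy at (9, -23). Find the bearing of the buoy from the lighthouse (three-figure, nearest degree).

180°

Δeast = 9 − 9 = 0.00; Δnorth = -23 − 16 = -39.00.
Bearing = atan2(Δeast, Δnorth) mod 360° = 180.00° ≈ 180°.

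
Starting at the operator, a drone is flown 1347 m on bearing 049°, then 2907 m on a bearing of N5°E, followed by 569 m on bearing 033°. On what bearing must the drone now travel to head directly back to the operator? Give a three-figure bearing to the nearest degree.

200°

Leg 1 (049°, 1347 m): east 1347 sin 49° = 1016.59, north 1347 cos 49° = 883.71
Leg 2 (N5°E, 2907 m): east 2907 sin 5° = 253.36, north 2907 cos 5° = 2895.94
Leg 3 (033°, 569 m): east 569 sin 33° = 309.90, north 569 cos 33° = 477.20
Net displacement: 1579.86 east, 4256.85 north. Direction back to start is (-1579.86, -4256.85): bearing = atan2(-1579.86, -4256.85) mod 360° = 200.36° ≈ 200°.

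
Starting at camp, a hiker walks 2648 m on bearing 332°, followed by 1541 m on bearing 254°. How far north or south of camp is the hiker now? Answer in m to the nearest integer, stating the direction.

Leg 1 (332°, 2648 m): east 2648 sin 332° = -1243.16, north 2648 cos 332° = 2338.05
Leg 2 (254°, 1541 m): east 1541 sin 254° = -1481.30, north 1541 cos 254° = -424.76
Net north component: 1913.29 m.

1913 m north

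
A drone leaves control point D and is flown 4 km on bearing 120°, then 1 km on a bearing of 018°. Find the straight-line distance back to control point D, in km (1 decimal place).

Leg 1 (120°, 4 km): east 4 sin 120° = 3.46, north 4 cos 120° = -2.00
Leg 2 (018°, 1 km): east 1 sin 18° = 0.31, north 1 cos 18° = 0.95
Net: 3.77 east, -1.05 north. Distance = √((3.77)² + (-1.05)²) = 3.916 km.

3.9 km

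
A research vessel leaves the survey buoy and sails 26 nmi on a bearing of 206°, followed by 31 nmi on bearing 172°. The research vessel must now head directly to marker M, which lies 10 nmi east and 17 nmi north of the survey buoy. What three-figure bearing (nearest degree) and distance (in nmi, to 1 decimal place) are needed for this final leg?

014°, 73.1 nmi

Leg 1 (206°, 26 nmi): east 26 sin 206° = -11.40, north 26 cos 206° = -23.37
Leg 2 (172°, 31 nmi): east 31 sin 172° = 4.31, north 31 cos 172° = -30.70
Current position: (-7.08, -54.07). Target: (10, 17). Remaining: Δeast = 17.08, Δnorth = 71.07.
Bearing = atan2(17.08, 71.07) mod 360° = 13.52°; distance = √((17.08)² + (71.07)²) = 73.091 nmi.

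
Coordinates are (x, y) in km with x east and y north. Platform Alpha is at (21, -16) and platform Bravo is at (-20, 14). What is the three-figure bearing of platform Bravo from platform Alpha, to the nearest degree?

Δeast = -20 − 21 = -41.00; Δnorth = 14 − -16 = 30.00.
Bearing = atan2(Δeast, Δnorth) mod 360° = 306.19° ≈ 306°.

306°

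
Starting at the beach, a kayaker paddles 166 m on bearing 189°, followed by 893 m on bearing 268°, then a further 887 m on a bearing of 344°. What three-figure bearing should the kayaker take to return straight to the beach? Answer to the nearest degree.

Leg 1 (189°, 166 m): east 166 sin 189° = -25.97, north 166 cos 189° = -163.96
Leg 2 (268°, 893 m): east 893 sin 268° = -892.46, north 893 cos 268° = -31.17
Leg 3 (344°, 887 m): east 887 sin 344° = -244.49, north 887 cos 344° = 852.64
Net displacement: -1162.91 east, 657.52 north. Direction back to start is (1162.91, -657.52): bearing = atan2(1162.91, -657.52) mod 360° = 119.48° ≈ 119°.

119°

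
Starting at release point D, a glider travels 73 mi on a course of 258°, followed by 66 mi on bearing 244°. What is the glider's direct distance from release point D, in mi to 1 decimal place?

138.0 mi

Leg 1 (258°, 73 mi): east 73 sin 258° = -71.40, north 73 cos 258° = -15.18
Leg 2 (244°, 66 mi): east 66 sin 244° = -59.32, north 66 cos 244° = -28.93
Net: -130.73 east, -44.11 north. Distance = √((-130.73)² + (-44.11)²) = 137.967 mi.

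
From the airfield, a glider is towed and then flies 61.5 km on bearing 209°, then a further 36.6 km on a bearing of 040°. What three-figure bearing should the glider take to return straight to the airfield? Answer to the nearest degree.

014°

Leg 1 (209°, 61.5 km): east 61.5 sin 209° = -29.82, north 61.5 cos 209° = -53.79
Leg 2 (040°, 36.6 km): east 36.6 sin 40° = 23.53, north 36.6 cos 40° = 28.04
Net displacement: -6.29 east, -25.75 north. Direction back to start is (6.29, 25.75): bearing = atan2(6.29, 25.75) mod 360° = 13.73° ≈ 014°.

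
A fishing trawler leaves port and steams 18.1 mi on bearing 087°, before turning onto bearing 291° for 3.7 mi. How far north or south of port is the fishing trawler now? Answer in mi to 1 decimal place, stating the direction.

2.3 mi north

Leg 1 (087°, 18.1 mi): east 18.1 sin 87° = 18.08, north 18.1 cos 87° = 0.95
Leg 2 (291°, 3.7 mi): east 3.7 sin 291° = -3.45, north 3.7 cos 291° = 1.33
Net north component: 2.27 mi.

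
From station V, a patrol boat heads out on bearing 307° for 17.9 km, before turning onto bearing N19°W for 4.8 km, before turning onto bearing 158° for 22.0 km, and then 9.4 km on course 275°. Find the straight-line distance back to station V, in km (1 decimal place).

Leg 1 (307°, 17.9 km): east 17.9 sin 307° = -14.30, north 17.9 cos 307° = 10.77
Leg 2 (N19°W, 4.8 km): east 4.8 sin 341° = -1.56, north 4.8 cos 341° = 4.54
Leg 3 (158°, 22.0 km): east 22.0 sin 158° = 8.24, north 22.0 cos 158° = -20.40
Leg 4 (275°, 9.4 km): east 9.4 sin 275° = -9.36, north 9.4 cos 275° = 0.82
Net: -16.98 east, -4.27 north. Distance = √((-16.98)² + (-4.27)²) = 17.509 km.

17.5 km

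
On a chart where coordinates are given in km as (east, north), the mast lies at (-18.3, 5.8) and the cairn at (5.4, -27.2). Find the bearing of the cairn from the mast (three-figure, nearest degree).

144°

Δeast = 5.4 − -18.3 = 23.70; Δnorth = -27.2 − 5.8 = -33.00.
Bearing = atan2(Δeast, Δnorth) mod 360° = 144.31° ≈ 144°.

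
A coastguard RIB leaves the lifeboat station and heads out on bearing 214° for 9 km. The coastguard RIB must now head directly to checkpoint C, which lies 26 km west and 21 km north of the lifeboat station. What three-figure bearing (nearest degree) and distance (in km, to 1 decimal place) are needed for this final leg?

Leg 1 (214°, 9 km): east 9 sin 214° = -5.03, north 9 cos 214° = -7.46
Current position: (-5.03, -7.46). Target: (-26, 21). Remaining: Δeast = -20.97, Δnorth = 28.46.
Bearing = atan2(-20.97, 28.46) mod 360° = 323.62°; distance = √((-20.97)² + (28.46)²) = 35.351 km.

324°, 35.4 km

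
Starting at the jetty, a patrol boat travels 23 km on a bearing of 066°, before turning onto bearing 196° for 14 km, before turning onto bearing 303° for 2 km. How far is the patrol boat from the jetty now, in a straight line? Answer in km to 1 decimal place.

15.8 km

Leg 1 (066°, 23 km): east 23 sin 66° = 21.01, north 23 cos 66° = 9.35
Leg 2 (196°, 14 km): east 14 sin 196° = -3.86, north 14 cos 196° = -13.46
Leg 3 (303°, 2 km): east 2 sin 303° = -1.68, north 2 cos 303° = 1.09
Net: 15.48 east, -3.01 north. Distance = √((15.48)² + (-3.01)²) = 15.766 km.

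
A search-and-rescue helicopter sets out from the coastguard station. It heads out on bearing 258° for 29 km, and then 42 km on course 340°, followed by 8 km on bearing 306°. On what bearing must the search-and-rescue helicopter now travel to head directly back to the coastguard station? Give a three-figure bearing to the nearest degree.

128°

Leg 1 (258°, 29 km): east 29 sin 258° = -28.37, north 29 cos 258° = -6.03
Leg 2 (340°, 42 km): east 42 sin 340° = -14.36, north 42 cos 340° = 39.47
Leg 3 (306°, 8 km): east 8 sin 306° = -6.47, north 8 cos 306° = 4.70
Net displacement: -49.20 east, 38.14 north. Direction back to start is (49.20, -38.14): bearing = atan2(49.20, -38.14) mod 360° = 127.78° ≈ 128°.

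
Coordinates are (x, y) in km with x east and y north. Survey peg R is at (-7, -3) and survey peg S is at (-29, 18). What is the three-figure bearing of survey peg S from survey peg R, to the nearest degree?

Δeast = -29 − -7 = -22.00; Δnorth = 18 − -3 = 21.00.
Bearing = atan2(Δeast, Δnorth) mod 360° = 313.67° ≈ 314°.

314°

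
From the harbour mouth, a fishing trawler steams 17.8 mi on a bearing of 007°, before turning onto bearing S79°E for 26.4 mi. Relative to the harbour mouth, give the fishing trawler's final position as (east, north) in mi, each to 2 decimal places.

(28.08, 12.63)

Leg 1 (007°, 17.8 mi): east 17.8 sin 7° = 2.17, north 17.8 cos 7° = 17.67
Leg 2 (S79°E, 26.4 mi): east 26.4 sin 101° = 25.91, north 26.4 cos 101° = -5.04
Summing: 28.08 mi east, 12.63 mi north → (28.08, 12.63).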